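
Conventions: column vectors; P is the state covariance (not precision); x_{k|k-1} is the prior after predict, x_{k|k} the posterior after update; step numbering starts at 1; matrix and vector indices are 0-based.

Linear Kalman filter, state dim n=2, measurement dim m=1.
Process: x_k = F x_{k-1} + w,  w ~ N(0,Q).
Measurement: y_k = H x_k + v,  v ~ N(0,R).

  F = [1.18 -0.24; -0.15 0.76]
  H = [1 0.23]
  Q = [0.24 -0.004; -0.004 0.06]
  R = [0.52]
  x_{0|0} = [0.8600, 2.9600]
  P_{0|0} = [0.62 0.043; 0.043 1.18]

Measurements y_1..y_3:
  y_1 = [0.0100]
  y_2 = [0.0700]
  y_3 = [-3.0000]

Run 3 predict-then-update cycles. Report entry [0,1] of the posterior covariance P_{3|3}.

step 1: x^-=[0.3044, 2.1206]  P^-=[1.1469 -0.2889; -0.2889 0.7457]  S=[1.5735]  K=[0.6867; -0.0746]  nu=[-0.7821]  x^+=[-0.2327, 2.1789]  P^+=[0.4050 -0.2083; -0.2083 0.7370]
step 2: x^-=[-0.7975, 1.6909]  P^-=[0.9643 -0.4044; -0.4044 0.5423]  S=[1.3270]  K=[0.6566; -0.2108]  nu=[0.4786]  x^+=[-0.4833, 1.5900]  P^+=[0.3922 -0.2208; -0.2208 0.4833]
step 3: x^-=[-0.9518, 1.2809]  P^-=[0.9390 -0.3675; -0.3675 0.3983]  S=[1.3110]  K=[0.6518; -0.2104]  nu=[-2.3428]  x^+=[-2.4788, 1.7739]  P^+=[0.3821 -0.1877; -0.1877 0.3403]

P_post[0,1] = -0.1877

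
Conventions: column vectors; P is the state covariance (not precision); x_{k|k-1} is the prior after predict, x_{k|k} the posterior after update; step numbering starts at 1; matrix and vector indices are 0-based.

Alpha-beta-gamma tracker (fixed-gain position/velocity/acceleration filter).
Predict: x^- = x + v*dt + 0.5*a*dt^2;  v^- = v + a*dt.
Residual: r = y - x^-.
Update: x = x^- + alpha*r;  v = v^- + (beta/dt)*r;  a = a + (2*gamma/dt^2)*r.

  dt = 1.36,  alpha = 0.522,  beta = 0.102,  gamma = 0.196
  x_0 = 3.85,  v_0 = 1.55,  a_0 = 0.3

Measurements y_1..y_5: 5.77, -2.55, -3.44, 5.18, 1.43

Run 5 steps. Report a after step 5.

a_post = 1.3235

step 1: x_pred=6.2354  r=-0.4654  x^+=5.9925  v^+=1.9231  a^+=0.2014
step 2: x_pred=8.7941  r=-11.3441  x^+=2.8725  v^+=1.3461  a^+=-2.2029
step 3: x_pred=2.6660  r=-6.1060  x^+=-0.5213  v^+=-2.1077  a^+=-3.4970
step 4: x_pred=-6.6219  r=11.8019  x^+=-0.4613  v^+=-5.9785  a^+=-0.9957
step 5: x_pred=-9.5129  r=10.9429  x^+=-3.8007  v^+=-6.5119  a^+=1.3235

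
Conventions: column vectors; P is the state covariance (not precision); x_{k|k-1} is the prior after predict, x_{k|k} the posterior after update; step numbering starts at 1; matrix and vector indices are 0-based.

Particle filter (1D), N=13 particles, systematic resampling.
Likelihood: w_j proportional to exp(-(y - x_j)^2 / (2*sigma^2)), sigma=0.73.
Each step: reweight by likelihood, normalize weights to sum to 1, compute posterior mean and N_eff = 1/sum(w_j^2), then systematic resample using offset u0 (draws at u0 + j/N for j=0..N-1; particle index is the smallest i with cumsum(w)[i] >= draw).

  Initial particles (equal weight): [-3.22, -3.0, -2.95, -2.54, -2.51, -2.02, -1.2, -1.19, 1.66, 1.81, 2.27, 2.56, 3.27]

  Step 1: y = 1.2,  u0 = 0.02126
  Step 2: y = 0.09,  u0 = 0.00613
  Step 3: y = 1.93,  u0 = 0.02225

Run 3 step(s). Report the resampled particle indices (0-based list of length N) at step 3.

resampled_idx = [0, 1, 2, 3, 4, 5, 6, 7, 8, 9, 10, 11, 12]

step 1: w=[0.0000, 0.0000, 0.0000, 0.0000, 0.0000, 0.0000, 0.0022, 0.0023, 0.3960, 0.3407, 0.1650, 0.0852, 0.0087]  mean=1.8895  Neff=3.2525  idx=[8, 8, 8, 8, 8, 9, 9, 9, 9, 9, 10, 10, 11]
step 2: w=[0.1189, 0.1189, 0.1189, 0.1189, 0.1189, 0.0748, 0.0748, 0.0748, 0.0748, 0.0748, 0.0139, 0.0139, 0.0039]  mean=1.7366  Neff=10.0999  idx=[0, 0, 1, 1, 2, 3, 3, 4, 5, 6, 7, 8, 9]
step 3: w=[0.0753, 0.0753, 0.0753, 0.0753, 0.0753, 0.0753, 0.0753, 0.0753, 0.0795, 0.0795, 0.0795, 0.0795, 0.0795]  mean=1.7197  Neff=12.9906  idx=[0, 1, 2, 3, 4, 5, 6, 7, 8, 9, 10, 11, 12]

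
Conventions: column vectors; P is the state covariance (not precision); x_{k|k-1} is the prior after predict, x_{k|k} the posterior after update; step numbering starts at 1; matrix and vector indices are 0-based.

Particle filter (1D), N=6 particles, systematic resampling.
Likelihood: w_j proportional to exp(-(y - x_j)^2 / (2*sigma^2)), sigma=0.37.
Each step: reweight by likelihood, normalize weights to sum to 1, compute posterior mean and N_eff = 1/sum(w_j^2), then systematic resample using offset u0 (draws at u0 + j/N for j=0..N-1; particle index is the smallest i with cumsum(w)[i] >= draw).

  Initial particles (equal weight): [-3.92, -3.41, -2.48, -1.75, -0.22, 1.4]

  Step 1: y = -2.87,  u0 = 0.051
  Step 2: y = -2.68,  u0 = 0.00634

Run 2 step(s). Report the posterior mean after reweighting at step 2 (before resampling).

post_mean = -2.5510

step 1: w=[0.0188, 0.3642, 0.6062, 0.0108, 0.0000, 0.0000]  mean=-2.8379  Neff=1.9979  idx=[1, 1, 2, 2, 2, 2]
step 2: w=[0.0382, 0.0382, 0.2309, 0.2309, 0.2309, 0.2309]  mean=-2.5510  Neff=4.6252  idx=[0, 2, 3, 3, 4, 5]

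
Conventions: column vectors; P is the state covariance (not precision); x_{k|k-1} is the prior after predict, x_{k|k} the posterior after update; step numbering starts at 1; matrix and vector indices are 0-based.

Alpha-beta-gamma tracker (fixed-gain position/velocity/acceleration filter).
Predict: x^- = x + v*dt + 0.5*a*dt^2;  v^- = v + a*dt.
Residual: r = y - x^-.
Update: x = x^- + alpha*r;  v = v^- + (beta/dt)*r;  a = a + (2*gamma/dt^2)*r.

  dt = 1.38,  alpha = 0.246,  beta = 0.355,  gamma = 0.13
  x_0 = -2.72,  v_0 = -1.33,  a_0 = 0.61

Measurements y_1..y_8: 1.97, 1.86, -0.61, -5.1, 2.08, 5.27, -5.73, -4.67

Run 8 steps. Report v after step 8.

v_post = -4.8146

step 1: x_pred=-3.9746  r=5.9446  x^+=-2.5122  v^+=1.0410  a^+=1.4216
step 2: x_pred=0.2780  r=1.5820  x^+=0.6672  v^+=3.4098  a^+=1.6376
step 3: x_pred=6.9320  r=-7.5420  x^+=5.0766  v^+=3.7295  a^+=0.6079
step 4: x_pred=10.8021  r=-15.9021  x^+=6.8902  v^+=0.4776  a^+=-1.5632
step 5: x_pred=6.0608  r=-3.9808  x^+=5.0815  v^+=-2.7036  a^+=-2.1066
step 6: x_pred=-0.6554  r=5.9254  x^+=0.8022  v^+=-4.0865  a^+=-1.2977
step 7: x_pred=-6.0728  r=0.3428  x^+=-5.9885  v^+=-5.7891  a^+=-1.2509
step 8: x_pred=-15.1685  r=10.4985  x^+=-12.5859  v^+=-4.8146  a^+=0.1824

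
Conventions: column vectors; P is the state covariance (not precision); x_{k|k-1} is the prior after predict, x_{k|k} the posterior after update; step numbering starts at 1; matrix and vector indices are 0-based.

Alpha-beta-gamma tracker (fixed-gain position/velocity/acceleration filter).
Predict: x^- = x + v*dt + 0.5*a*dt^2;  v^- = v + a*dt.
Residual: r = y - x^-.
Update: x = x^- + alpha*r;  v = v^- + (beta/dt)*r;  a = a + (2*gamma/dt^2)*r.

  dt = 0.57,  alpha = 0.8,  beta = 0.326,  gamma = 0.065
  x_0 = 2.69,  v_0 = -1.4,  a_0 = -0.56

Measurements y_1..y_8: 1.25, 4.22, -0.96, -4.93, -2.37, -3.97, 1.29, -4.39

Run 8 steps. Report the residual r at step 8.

resid = -5.5820

step 1: x_pred=1.8010  r=-0.5510  x^+=1.3602  v^+=-2.0343  a^+=-0.7805
step 2: x_pred=0.0738  r=4.1462  x^+=3.3908  v^+=-0.1079  a^+=0.8785
step 3: x_pred=3.4720  r=-4.4320  x^+=-0.0736  v^+=-2.1419  a^+=-0.8948
step 4: x_pred=-1.4399  r=-3.4901  x^+=-4.2320  v^+=-4.6481  a^+=-2.2913
step 5: x_pred=-7.2536  r=4.8836  x^+=-3.3467  v^+=-3.1611  a^+=-0.3373
step 6: x_pred=-5.2033  r=1.2333  x^+=-4.2167  v^+=-2.6479  a^+=0.1562
step 7: x_pred=-5.7006  r=6.9906  x^+=-0.1081  v^+=1.4392  a^+=2.9533
step 8: x_pred=1.1920  r=-5.5820  x^+=-3.2736  v^+=-0.0699  a^+=0.7198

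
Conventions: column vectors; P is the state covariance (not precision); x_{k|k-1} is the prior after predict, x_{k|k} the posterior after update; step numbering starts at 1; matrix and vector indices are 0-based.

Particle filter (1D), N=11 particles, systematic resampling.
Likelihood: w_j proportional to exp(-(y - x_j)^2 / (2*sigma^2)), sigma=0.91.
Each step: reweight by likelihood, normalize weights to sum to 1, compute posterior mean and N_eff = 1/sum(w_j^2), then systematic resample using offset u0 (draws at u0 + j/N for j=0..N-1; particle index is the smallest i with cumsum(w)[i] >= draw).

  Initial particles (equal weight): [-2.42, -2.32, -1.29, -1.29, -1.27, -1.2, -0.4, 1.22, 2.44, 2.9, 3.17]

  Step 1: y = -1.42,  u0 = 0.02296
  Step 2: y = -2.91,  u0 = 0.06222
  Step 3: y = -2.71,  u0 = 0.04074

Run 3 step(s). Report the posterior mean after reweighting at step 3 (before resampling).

post_mean = -2.1880

step 1: w=[0.0968, 0.1086, 0.1753, 0.1753, 0.1747, 0.1720, 0.0945, 0.0026, 0.0000, 0.0000, 0.0000]  mean=-1.4015  Neff=6.5916  idx=[0, 1, 1, 2, 3, 3, 4, 4, 5, 5, 6]
step 2: w=[0.2241, 0.2100, 0.2100, 0.0531, 0.0531, 0.0531, 0.0511, 0.0511, 0.0443, 0.0443, 0.0058]  mean=-1.9606  Neff=6.4081  idx=[0, 0, 1, 1, 1, 2, 2, 4, 5, 7, 9]
step 3: w=[0.1252, 0.1252, 0.1202, 0.1202, 0.1202, 0.1202, 0.1202, 0.0390, 0.0390, 0.0377, 0.0332]  mean=-2.1880  Neff=9.1669  idx=[0, 1, 1, 2, 3, 4, 4, 5, 6, 7, 9]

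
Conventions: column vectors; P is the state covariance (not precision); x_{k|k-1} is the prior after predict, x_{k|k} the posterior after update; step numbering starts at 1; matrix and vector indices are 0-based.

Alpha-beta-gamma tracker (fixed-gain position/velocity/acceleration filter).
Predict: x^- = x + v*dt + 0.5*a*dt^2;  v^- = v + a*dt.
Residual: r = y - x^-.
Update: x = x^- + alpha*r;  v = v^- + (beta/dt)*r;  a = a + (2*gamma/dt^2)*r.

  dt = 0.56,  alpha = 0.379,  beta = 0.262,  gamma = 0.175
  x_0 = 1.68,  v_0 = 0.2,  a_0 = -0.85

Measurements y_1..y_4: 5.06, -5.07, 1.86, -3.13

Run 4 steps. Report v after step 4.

step 1: x_pred=1.6587  r=3.4013  x^+=2.9478  v^+=1.3153  a^+=2.9461
step 2: x_pred=4.1463  r=-9.2163  x^+=0.6533  v^+=-1.3468  a^+=-7.3400
step 3: x_pred=-1.2518  r=3.1118  x^+=-0.0724  v^+=-4.0013  a^+=-3.8670
step 4: x_pred=-2.9195  r=-0.2105  x^+=-2.9993  v^+=-6.2653  a^+=-4.1019

v_post = -6.2653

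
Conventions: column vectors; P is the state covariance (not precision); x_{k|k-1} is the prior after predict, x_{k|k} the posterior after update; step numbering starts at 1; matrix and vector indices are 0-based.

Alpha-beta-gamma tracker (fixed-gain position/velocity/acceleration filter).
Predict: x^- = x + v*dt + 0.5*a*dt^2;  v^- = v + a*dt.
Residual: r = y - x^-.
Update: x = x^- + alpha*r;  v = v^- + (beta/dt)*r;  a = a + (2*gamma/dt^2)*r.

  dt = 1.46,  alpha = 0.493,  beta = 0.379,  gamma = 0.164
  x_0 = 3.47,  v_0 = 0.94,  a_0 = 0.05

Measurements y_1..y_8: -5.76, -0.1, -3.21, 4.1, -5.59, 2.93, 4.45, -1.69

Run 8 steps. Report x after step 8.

x_post = 6.8315

step 1: x_pred=4.8957  r=-10.6557  x^+=-0.3576  v^+=-1.7531  a^+=-1.5896
step 2: x_pred=-4.6113  r=4.5113  x^+=-2.3872  v^+=-2.9029  a^+=-0.8955
step 3: x_pred=-7.5798  r=4.3698  x^+=-5.4255  v^+=-3.0759  a^+=-0.2231
step 4: x_pred=-10.1541  r=14.2541  x^+=-3.1268  v^+=0.2986  a^+=1.9703
step 5: x_pred=-0.5909  r=-4.9991  x^+=-3.0554  v^+=1.8775  a^+=1.2010
step 6: x_pred=0.9659  r=1.9641  x^+=1.9342  v^+=4.1409  a^+=1.5033
step 7: x_pred=9.5821  r=-5.1321  x^+=7.0520  v^+=5.0035  a^+=0.7136
step 8: x_pred=15.1176  r=-16.8076  x^+=6.8315  v^+=1.6822  a^+=-1.8727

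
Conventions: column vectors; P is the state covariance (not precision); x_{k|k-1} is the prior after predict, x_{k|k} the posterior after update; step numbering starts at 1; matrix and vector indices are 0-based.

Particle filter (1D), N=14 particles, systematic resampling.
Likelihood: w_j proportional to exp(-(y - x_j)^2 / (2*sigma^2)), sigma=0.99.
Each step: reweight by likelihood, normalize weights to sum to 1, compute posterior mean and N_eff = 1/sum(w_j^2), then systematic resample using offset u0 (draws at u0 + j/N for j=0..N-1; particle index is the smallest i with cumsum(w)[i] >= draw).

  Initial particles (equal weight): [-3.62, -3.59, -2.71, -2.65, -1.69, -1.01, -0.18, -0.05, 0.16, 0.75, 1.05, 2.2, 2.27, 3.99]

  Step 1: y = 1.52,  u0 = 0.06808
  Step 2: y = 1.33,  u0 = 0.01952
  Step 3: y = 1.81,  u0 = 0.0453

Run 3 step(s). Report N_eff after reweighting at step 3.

N_eff = 12.5414

step 1: w=[0.0000, 0.0000, 0.0000, 0.0000, 0.0013, 0.0092, 0.0550, 0.0683, 0.0935, 0.1775, 0.2146, 0.1897, 0.1803, 0.0107]  mean=1.2178  Neff=6.1476  idx=[7, 8, 8, 9, 9, 10, 10, 10, 11, 11, 11, 12, 12, 13]
step 2: w=[0.0408, 0.0536, 0.0536, 0.0908, 0.0908, 0.1035, 0.1035, 0.1035, 0.0732, 0.0732, 0.0732, 0.0687, 0.0687, 0.0029]  mean=1.2840  Neff=12.2608  idx=[0, 1, 3, 3, 4, 5, 6, 6, 7, 8, 9, 10, 11, 12]
step 3: w=[0.0177, 0.0258, 0.0583, 0.0583, 0.0583, 0.0771, 0.0771, 0.0771, 0.0771, 0.0958, 0.0958, 0.0958, 0.0929, 0.0929]  mean=1.5121  Neff=12.5414  idx=[2, 3, 4, 5, 6, 7, 8, 9, 9, 10, 11, 12, 12, 13]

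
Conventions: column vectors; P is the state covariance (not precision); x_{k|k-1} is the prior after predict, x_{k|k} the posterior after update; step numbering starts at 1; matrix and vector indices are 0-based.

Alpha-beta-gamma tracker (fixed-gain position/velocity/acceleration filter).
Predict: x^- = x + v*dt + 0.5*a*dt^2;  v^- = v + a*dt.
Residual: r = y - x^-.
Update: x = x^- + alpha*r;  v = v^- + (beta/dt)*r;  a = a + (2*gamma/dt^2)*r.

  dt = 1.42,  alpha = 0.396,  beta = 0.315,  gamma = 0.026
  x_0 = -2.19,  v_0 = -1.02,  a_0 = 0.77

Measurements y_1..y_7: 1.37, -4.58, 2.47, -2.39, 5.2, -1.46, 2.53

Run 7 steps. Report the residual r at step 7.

resid = -3.9194

step 1: x_pred=-2.8621  r=4.2321  x^+=-1.1862  v^+=1.0122  a^+=0.8791
step 2: x_pred=1.1375  r=-5.7175  x^+=-1.1266  v^+=0.9923  a^+=0.7317
step 3: x_pred=1.0201  r=1.4499  x^+=1.5943  v^+=2.3529  a^+=0.7691
step 4: x_pred=5.7108  r=-8.1008  x^+=2.5029  v^+=1.6480  a^+=0.5602
step 5: x_pred=5.4078  r=-0.2078  x^+=5.3255  v^+=2.3974  a^+=0.5548
step 6: x_pred=9.2891  r=-10.7491  x^+=5.0325  v^+=0.8007  a^+=0.2776
step 7: x_pred=6.4494  r=-3.9194  x^+=4.8973  v^+=0.3255  a^+=0.1765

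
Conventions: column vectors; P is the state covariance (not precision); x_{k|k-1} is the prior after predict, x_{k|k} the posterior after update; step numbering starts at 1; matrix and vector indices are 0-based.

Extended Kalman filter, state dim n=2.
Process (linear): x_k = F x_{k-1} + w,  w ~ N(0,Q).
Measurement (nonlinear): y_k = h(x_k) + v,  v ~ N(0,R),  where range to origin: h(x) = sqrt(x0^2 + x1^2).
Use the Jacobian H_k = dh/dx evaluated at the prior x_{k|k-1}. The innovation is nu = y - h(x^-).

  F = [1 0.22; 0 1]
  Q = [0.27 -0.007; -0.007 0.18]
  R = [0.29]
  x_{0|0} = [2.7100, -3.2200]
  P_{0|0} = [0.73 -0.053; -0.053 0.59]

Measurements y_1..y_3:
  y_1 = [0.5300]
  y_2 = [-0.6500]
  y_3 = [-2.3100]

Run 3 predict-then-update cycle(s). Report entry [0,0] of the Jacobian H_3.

H_jac[0,0] = 0.9998

step 1: x^-=[2.0016, -3.2200]  P^-=[1.0052 0.0698; 0.0698 0.7700]  H_jac=[0.5279 -0.8493]  S=[1.0630]  K=[0.4435; -0.5805]  nu=[-3.2614]  x^+=[0.5552, -1.3266]  P^+=[0.7962 0.3435; 0.3435 0.4117]
step 2: x^-=[0.2634, -1.3266]  P^-=[1.2372 0.4271; 0.4271 0.5917]  H_jac=[0.1947 -0.9809]  S=[0.7431]  K=[-0.2395; -0.6692]  nu=[-2.0025]  x^+=[0.7430, 0.0134]  P^+=[1.1946 0.3080; 0.3080 0.2590]
step 3: x^-=[0.7459, 0.0134]  P^-=[1.6126 0.3579; 0.3579 0.4390]  H_jac=[0.9998 0.0180]  S=[1.9151]  K=[0.8453; 0.1910]  nu=[-3.0560]  x^+=[-1.8373, -0.5703]  P^+=[0.2443 0.0488; 0.0488 0.3691]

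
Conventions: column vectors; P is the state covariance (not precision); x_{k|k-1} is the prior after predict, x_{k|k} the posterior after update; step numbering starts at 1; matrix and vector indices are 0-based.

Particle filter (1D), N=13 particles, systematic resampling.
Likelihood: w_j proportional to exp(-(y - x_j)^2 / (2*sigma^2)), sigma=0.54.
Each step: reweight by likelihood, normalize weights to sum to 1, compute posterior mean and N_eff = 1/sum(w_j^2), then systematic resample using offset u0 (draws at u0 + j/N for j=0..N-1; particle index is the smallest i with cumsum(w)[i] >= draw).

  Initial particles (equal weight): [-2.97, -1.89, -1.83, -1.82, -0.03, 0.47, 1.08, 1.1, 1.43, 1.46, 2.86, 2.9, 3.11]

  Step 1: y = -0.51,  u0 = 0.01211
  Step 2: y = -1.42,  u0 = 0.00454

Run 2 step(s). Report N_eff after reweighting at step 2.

step 1: w=[0.0000, 0.0369, 0.0487, 0.0509, 0.6506, 0.1861, 0.0127, 0.0113, 0.0015, 0.0012, 0.0000, 0.0000, 0.0000]  mean=-0.1535  Neff=2.1526  idx=[1, 3, 4, 4, 4, 4, 4, 4, 4, 4, 4, 5, 5]
step 2: w=[0.3854, 0.4278, 0.0205, 0.0205, 0.0205, 0.0205, 0.0205, 0.0205, 0.0205, 0.0205, 0.0205, 0.0012, 0.0012]  mean=-1.5112  Neff=2.9828  idx=[0, 0, 0, 0, 0, 1, 1, 1, 1, 1, 1, 3, 7]

N_eff = 2.9828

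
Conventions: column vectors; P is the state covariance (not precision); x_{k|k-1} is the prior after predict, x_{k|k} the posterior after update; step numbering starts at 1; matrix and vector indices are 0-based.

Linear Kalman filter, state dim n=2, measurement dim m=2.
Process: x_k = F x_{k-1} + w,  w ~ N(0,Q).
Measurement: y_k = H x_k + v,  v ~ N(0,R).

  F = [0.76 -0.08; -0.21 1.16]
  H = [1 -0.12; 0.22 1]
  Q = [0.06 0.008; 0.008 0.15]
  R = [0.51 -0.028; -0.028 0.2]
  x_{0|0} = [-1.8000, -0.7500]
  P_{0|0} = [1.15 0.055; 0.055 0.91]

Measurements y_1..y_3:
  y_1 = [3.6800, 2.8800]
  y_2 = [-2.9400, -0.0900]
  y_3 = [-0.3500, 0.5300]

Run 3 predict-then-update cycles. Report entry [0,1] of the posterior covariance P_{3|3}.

step 1: x^-=[-1.3080, -0.4920]  P^-=[0.7234 -0.2106; -0.2106 1.3984]  S=[1.3041 -0.2417; -0.2417 1.5408]  K=[0.5849 0.0584; -0.1313 0.8569]  nu=[4.9290, 3.6598]  x^+=[1.7886, 1.9968]  P^+=[0.2885 -0.0682; -0.0682 0.1901]
step 2: x^-=[1.1996, 1.9407]  P^-=[0.2361 -0.1169; -0.1169 0.4517]  S=[0.7807 -0.1441; -0.1441 0.6117]  K=[0.3145 -0.0321; -0.0948 0.6741]  nu=[-3.9067, -2.2946]  x^+=[0.0446, 0.7643]  P^+=[0.1554 -0.0494; -0.0494 0.1483]
step 3: x^-=[-0.0272, 0.8772]  P^-=[0.1567 -0.0750; -0.0750 0.3805]  S=[0.6902 -0.1122; -0.1122 0.5551]  K=[0.2360 -0.0252; -0.0705 0.6415]  nu=[-0.2175, -0.3412]  x^+=[-0.0699, 0.6736]  P^+=[0.1166 -0.0373; -0.0373 0.1385]

P_post[0,1] = -0.0373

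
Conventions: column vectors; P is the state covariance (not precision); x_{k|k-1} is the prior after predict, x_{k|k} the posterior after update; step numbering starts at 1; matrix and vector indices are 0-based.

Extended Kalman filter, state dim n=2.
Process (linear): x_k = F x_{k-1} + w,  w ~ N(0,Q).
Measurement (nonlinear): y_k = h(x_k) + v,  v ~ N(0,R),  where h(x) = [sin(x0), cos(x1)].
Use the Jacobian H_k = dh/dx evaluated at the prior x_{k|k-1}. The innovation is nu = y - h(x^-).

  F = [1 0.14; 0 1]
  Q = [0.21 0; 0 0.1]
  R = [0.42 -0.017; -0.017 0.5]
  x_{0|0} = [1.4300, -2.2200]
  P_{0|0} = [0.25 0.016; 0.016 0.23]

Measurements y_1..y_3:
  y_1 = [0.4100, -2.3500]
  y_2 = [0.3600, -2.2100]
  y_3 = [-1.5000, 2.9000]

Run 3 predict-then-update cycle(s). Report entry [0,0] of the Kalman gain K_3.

K[0,0] = 0.5429

step 1: x^-=[1.1192, -2.2200]  P^-=[0.4690 0.0482; 0.0482 0.3300]  H_jac=[0.4364 0.0000; 0.0000 0.7966]  S=[0.5093 -0.0002; -0.0002 0.7094]  K=[0.4019 0.0543; 0.0415 0.3706]  nu=[-0.4898, -1.7454]  x^+=[0.8277, -2.8871]  P^+=[0.3847 0.0255; 0.0255 0.2317]
step 2: x^-=[0.4235, -2.8871]  P^-=[0.6063 0.0579; 0.0579 0.3317]  H_jac=[0.9117 0.0000; 0.0000 0.2517]  S=[0.9239 -0.0037; -0.0037 0.5210]  K=[0.5984 0.0322; 0.0578 0.1607]  nu=[-0.0509, -1.2422]  x^+=[0.3529, -3.0897]  P^+=[0.2751 0.0236; 0.0236 0.3152]
step 3: x^-=[-0.0796, -3.0897]  P^-=[0.4979 0.0678; 0.0678 0.4152]  H_jac=[0.9968 0.0000; 0.0000 0.0519]  S=[0.9147 -0.0135; -0.0135 0.5011]  K=[0.5429 0.0216; 0.0745 0.0450]  nu=[-1.4205, 3.8987]  x^+=[-0.7664, -3.0200]  P^+=[0.2284 0.0306; 0.0306 0.4092]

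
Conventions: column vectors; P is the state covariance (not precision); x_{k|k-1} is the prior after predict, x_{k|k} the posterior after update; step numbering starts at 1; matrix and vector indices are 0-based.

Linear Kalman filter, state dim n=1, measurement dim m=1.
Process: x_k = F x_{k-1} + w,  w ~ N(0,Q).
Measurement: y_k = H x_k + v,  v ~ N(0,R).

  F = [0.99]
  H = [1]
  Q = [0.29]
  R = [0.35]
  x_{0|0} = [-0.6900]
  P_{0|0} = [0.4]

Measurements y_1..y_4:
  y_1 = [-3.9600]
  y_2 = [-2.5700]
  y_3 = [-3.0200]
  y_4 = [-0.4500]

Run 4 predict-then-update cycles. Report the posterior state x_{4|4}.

step 1: x^-=[-0.6831]  P^-=[0.6820]  S=[1.0320]  K=[0.6609]  nu=[-3.2769]  x^+=[-2.8487]  P^+=[0.2313]
step 2: x^-=[-2.8202]  P^-=[0.5167]  S=[0.8667]  K=[0.5962]  nu=[0.2502]  x^+=[-2.6710]  P^+=[0.2087]
step 3: x^-=[-2.6443]  P^-=[0.4945]  S=[0.8445]  K=[0.5856]  nu=[-0.3757]  x^+=[-2.8643]  P^+=[0.2049]
step 4: x^-=[-2.8357]  P^-=[0.4909]  S=[0.8409]  K=[0.5838]  nu=[2.3857]  x^+=[-1.4430]  P^+=[0.2043]

x_post = [-1.4430]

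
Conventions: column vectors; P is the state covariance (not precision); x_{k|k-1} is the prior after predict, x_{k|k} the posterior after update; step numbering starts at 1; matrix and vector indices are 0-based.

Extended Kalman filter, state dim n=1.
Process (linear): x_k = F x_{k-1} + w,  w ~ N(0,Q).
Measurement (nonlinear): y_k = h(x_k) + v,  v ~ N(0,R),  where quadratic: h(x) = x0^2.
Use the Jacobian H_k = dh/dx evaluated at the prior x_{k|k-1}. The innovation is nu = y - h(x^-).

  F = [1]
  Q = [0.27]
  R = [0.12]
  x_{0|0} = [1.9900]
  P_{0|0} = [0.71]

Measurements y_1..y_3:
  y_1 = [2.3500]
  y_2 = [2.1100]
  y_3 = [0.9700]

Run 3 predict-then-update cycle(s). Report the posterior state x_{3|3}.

step 1: x^-=[1.9900]  P^-=[0.9800]  H_jac=[3.9800]  S=[15.6436]  K=[0.2493]  nu=[-1.6101]  x^+=[1.5886]  P^+=[0.0075]
step 2: x^-=[1.5886]  P^-=[0.2775]  H_jac=[3.1771]  S=[2.9213]  K=[0.3018]  nu=[-0.4135]  x^+=[1.4637]  P^+=[0.0114]
step 3: x^-=[1.4637]  P^-=[0.2814]  H_jac=[2.9275]  S=[2.5317]  K=[0.3254]  nu=[-1.1726]  x^+=[1.0822]  P^+=[0.0133]

x_post = [1.0822]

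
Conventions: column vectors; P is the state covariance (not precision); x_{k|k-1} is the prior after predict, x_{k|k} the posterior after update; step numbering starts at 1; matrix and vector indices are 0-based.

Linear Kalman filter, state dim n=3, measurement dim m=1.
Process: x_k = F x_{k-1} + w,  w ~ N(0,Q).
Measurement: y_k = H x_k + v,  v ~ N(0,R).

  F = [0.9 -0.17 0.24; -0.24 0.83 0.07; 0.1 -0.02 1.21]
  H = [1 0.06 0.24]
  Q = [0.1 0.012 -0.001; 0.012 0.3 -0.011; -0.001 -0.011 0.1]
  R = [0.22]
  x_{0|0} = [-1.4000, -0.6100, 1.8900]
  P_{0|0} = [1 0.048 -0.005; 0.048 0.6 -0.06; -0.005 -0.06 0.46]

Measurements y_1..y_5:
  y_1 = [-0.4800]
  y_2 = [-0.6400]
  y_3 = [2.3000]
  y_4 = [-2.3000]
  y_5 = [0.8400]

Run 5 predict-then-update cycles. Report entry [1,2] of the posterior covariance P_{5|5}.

step 1: x^-=[-0.7027, -0.0380, 2.1591]  P^-=[0.9419 -0.2544 0.2300; -0.2544 0.7473 -0.0605; 0.2300 -0.0605 0.7852]  S=[1.2879]  K=[0.7623; -0.1740; 0.3221]  nu=[-0.2932]  x^+=[-0.9262, 0.0130, 2.0647]  P^+=[0.1934 -0.0836 -0.0862; -0.0836 0.7083 0.0116; -0.0862 0.0116 0.6516]
step 2: x^-=[-0.3403, 0.3776, 2.4054]  P^-=[0.3020 -0.1829 0.1126; -0.1829 0.8398 0.0566; 0.1126 0.0566 1.0352]  S=[0.6184]  K=[0.5144; -0.1923; 0.5892]  nu=[-0.8997]  x^+=[-0.8030, 0.5506, 1.8753]  P^+=[0.1384 -0.1217 -0.0749; -0.1217 0.8169 0.1266; -0.0749 0.1266 0.8204]
step 3: x^-=[-0.3663, 0.7810, 2.1777]  P^-=[0.2776 -0.1920 0.1468; -0.1920 0.9405 0.1791; 0.1468 0.1791 1.2792]  S=[0.6272]  K=[0.4803; -0.1475; 0.7406]  nu=[2.0968]  x^+=[0.6409, 0.4717, 3.7306]  P^+=[0.1329 -0.1475 -0.0764; -0.1475 0.9269 0.2477; -0.0764 0.2477 0.9351]
step 4: x^-=[1.3920, 0.4988, 4.5687]  P^-=[0.2802 -0.2020 0.1537; -0.2020 1.0409 0.3067; 0.1537 0.3067 1.4410]  S=[0.6453]  K=[0.4726; -0.1022; 0.8026]  nu=[-4.8184]  x^+=[-0.8852, 0.9911, 0.7014]  P^+=[0.1361 -0.1708 -0.0911; -0.1708 1.0341 0.3596; -0.0911 0.3596 1.0253]
step 5: x^-=[-0.7968, 1.0842, 0.7404]  P^-=[0.2828 -0.2138 0.1414; -0.2138 1.1382 0.4269; 0.1414 0.4269 1.5641]  S=[0.6515]  K=[0.4664; -0.0661; 0.8326]  nu=[1.3940]  x^+=[-0.1466, 0.9920, 1.9011]  P^+=[0.1410 -0.1937 -0.1116; -0.1937 1.1353 0.4627; -0.1116 0.4627 1.1125]

P_post[1,2] = 0.4627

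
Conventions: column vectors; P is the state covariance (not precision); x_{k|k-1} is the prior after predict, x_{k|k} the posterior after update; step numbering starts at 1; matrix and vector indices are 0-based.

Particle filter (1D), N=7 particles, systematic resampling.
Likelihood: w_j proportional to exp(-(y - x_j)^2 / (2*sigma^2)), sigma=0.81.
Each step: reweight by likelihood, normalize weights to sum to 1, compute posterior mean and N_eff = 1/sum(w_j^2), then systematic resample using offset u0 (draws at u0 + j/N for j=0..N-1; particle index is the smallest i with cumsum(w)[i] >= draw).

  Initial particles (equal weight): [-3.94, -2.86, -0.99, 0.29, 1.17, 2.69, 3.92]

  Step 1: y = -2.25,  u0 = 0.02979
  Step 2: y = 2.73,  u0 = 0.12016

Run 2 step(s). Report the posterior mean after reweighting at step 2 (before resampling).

step 1: w=[0.0968, 0.6425, 0.2544, 0.0062, 0.0001, 0.0000, 0.0000]  mean=-2.4686  Neff=2.0539  idx=[0, 1, 1, 1, 1, 2, 2]
step 2: w=[0.0000, 0.0000, 0.0000, 0.0000, 0.0000, 0.5000, 0.5000]  mean=-0.9900  Neff=2.0000  idx=[5, 5, 5, 6, 6, 6, 6]

post_mean = -0.9900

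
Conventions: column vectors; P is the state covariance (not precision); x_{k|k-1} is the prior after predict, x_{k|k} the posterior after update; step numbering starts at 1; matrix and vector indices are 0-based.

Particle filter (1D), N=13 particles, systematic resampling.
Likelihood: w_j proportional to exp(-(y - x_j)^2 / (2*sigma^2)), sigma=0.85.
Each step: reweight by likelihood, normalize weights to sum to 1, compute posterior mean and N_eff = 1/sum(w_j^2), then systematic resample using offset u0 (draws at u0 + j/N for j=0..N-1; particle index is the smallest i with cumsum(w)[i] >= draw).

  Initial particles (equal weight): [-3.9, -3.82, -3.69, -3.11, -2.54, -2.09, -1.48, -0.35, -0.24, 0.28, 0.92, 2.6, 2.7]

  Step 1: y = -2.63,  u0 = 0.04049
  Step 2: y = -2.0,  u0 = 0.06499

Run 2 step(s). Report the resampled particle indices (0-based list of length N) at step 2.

resampled_idx = [4, 5, 6, 7, 7, 8, 9, 9, 10, 10, 11, 12, 12]

step 1: w=[0.0766, 0.0878, 0.1074, 0.1994, 0.2325, 0.1911, 0.0936, 0.0064, 0.0045, 0.0007, 0.0000, 0.0000, 0.0000]  mean=-2.7821  Neff=6.0875  idx=[0, 1, 2, 2, 3, 3, 4, 4, 4, 5, 5, 5, 6]
step 2: w=[0.0109, 0.0133, 0.0183, 0.0183, 0.0563, 0.0563, 0.1079, 0.1079, 0.1079, 0.1312, 0.1312, 0.1312, 0.1095]  mean=-2.3848  Neff=9.4481  idx=[4, 5, 6, 7, 7, 8, 9, 9, 10, 10, 11, 12, 12]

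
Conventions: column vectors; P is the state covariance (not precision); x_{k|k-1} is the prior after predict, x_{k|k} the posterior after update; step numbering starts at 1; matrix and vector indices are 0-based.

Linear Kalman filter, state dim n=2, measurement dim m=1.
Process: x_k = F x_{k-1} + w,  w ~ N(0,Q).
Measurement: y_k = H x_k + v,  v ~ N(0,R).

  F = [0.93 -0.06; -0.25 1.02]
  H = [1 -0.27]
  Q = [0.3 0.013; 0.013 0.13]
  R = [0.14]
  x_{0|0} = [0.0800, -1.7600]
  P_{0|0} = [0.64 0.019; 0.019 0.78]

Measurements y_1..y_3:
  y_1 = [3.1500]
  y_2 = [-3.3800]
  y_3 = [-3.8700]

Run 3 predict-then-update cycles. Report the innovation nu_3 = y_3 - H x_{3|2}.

innov = [-2.1586]

step 1: x^-=[0.1800, -1.8152]  P^-=[0.8542 -0.1652; -0.1652 0.9718]  S=[1.1543]  K=[0.7787; -0.3705]  nu=[2.4799]  x^+=[2.1111, -2.7339]  P^+=[0.1543 0.1678; 0.1678 0.8134]
step 2: x^-=[2.1273, -3.3163]  P^-=[0.4177 0.0890; 0.0890 0.9004]  S=[0.5753]  K=[0.6843; -0.2679]  nu=[-6.4027]  x^+=[-2.2540, -1.6011]  P^+=[0.1483 0.1944; 0.1944 0.8591]
step 3: x^-=[-2.0002, -1.0696]  P^-=[0.4097 0.1133; 0.1133 0.9339]  S=[0.5566]  K=[0.6811; -0.2495]  nu=[-2.1586]  x^+=[-3.4704, -0.5311]  P^+=[0.1515 0.2079; 0.2079 0.8992]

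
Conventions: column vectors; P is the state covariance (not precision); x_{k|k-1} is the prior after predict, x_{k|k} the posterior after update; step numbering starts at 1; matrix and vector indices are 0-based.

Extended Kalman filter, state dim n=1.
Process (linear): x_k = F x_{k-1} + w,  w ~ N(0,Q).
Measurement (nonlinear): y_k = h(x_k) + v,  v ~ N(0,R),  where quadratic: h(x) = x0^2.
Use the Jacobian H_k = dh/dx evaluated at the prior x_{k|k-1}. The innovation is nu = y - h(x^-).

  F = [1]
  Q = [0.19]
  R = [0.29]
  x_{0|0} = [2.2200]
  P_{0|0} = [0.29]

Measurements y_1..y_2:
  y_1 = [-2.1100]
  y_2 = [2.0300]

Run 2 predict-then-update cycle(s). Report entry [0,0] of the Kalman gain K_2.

step 1: x^-=[2.2200]  P^-=[0.4800]  H_jac=[4.4400]  S=[9.7525]  K=[0.2185]  nu=[-7.0384]  x^+=[0.6819]  P^+=[0.0143]
step 2: x^-=[0.6819]  P^-=[0.2043]  H_jac=[1.3638]  S=[0.6700]  K=[0.4158]  nu=[1.5650]  x^+=[1.3327]  P^+=[0.0884]

K[0,0] = 0.4158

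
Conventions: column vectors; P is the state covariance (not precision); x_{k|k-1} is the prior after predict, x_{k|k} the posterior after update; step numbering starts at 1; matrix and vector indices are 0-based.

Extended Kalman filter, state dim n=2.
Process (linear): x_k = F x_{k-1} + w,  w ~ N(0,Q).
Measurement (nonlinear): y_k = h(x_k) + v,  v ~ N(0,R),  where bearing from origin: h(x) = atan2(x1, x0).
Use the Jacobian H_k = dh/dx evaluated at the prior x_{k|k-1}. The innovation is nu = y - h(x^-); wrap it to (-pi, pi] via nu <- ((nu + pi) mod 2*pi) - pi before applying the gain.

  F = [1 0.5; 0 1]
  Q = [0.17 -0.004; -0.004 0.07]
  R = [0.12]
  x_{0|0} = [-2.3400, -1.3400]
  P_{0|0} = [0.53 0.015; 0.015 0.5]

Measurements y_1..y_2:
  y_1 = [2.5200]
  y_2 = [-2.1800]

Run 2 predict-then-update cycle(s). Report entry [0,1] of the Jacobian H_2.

H_jac[0,1] = -0.2817

step 1: x^-=[-3.0100, -1.3400]  P^-=[0.8400 0.2610; 0.2610 0.5700]  H_jac=[0.1234 -0.2773]  S=[0.1588]  K=[0.1973; -0.7926]  nu=[-1.0404]  x^+=[-3.2153, -0.5154]  P^+=[0.8338 0.2858; 0.2858 0.4703]
step 2: x^-=[-3.4729, -0.5154]  P^-=[1.4072 0.5170; 0.5170 0.5403]  H_jac=[0.0418 -0.2817]  S=[0.1532]  K=[-0.5668; -0.8527]  nu=[0.8143]  x^+=[-3.9345, -1.2097]  P^+=[1.3580 0.4429; 0.4429 0.4289]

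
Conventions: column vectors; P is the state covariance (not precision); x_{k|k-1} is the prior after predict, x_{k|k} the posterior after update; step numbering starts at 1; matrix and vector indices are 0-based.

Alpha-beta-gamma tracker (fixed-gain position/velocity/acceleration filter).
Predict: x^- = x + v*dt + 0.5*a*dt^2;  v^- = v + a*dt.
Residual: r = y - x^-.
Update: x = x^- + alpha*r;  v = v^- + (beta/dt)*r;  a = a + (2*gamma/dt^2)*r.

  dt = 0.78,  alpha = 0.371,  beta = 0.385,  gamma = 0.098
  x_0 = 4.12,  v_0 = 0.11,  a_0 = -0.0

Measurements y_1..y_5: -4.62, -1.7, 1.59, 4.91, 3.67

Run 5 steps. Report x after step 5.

x_post = 2.3972

step 1: x_pred=4.2058  r=-8.8258  x^+=0.9314  v^+=-4.2463  a^+=-2.8433
step 2: x_pred=-3.2456  r=1.5456  x^+=-2.6722  v^+=-5.7012  a^+=-2.3454
step 3: x_pred=-7.8326  r=9.4226  x^+=-4.3368  v^+=-2.8797  a^+=0.6902
step 4: x_pred=-6.3730  r=11.2830  x^+=-2.1870  v^+=3.2278  a^+=4.3251
step 5: x_pred=1.6464  r=2.0236  x^+=2.3972  v^+=7.6002  a^+=4.9770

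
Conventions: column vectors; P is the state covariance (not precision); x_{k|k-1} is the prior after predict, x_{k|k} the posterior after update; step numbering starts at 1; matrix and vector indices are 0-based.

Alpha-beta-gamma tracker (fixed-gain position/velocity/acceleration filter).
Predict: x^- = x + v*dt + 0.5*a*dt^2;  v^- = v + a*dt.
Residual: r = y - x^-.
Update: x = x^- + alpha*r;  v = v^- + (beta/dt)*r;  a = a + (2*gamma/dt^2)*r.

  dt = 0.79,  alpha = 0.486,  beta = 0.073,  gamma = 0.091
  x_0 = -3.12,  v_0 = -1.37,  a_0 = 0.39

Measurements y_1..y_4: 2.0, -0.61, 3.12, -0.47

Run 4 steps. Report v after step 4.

step 1: x_pred=-4.0806  r=6.0806  x^+=-1.1254  v^+=-0.5000  a^+=2.1632
step 2: x_pred=-0.8454  r=0.2354  x^+=-0.7310  v^+=1.2307  a^+=2.2319
step 3: x_pred=0.9377  r=2.1823  x^+=1.9983  v^+=3.1955  a^+=2.8683
step 4: x_pred=5.4178  r=-5.8878  x^+=2.5563  v^+=4.9174  a^+=1.1513

v_post = 4.9174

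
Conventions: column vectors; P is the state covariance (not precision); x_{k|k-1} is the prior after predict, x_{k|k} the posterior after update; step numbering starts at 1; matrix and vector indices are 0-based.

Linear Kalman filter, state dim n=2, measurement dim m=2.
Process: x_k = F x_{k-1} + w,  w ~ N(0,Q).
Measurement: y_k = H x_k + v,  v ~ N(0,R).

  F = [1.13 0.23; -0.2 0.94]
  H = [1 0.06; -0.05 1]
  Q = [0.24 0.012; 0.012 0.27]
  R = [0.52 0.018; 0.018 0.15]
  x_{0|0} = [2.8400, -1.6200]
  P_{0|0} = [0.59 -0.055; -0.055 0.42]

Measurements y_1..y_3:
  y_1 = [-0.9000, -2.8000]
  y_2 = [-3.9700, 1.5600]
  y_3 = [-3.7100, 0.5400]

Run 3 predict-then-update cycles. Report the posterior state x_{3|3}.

step 1: x^-=[2.8366, -2.0908]  P^-=[0.9870 -0.0864; -0.0864 0.6854]  S=[1.4991 -0.0764; -0.0764 0.8465]  K=[0.6498 -0.1018; 0.0114 0.8158]  nu=[-3.6112, -0.5674]  x^+=[0.5480, -2.5947]  P^+=[0.3352 0.0132; 0.0132 0.1232]
step 2: x^-=[0.0224, -2.5486]  P^-=[0.6815 -0.0237; -0.0237 0.3873]  S=[1.2000 -0.0165; -0.0165 0.5414]  K=[0.5655 -0.0895; 0.0095 0.7179]  nu=[-3.8395, 4.1097]  x^+=[-2.5166, 0.3654]  P^+=[0.2917 0.0113; 0.0113 0.1084]
step 3: x^-=[-2.7597, 0.8468]  P^-=[0.6242 -0.0190; -0.0190 0.3732]  S=[1.1432 -0.0097; -0.0097 0.5267]  K=[0.5442 -0.0852; 0.0090 0.7106]  nu=[-1.0011, -0.4448]  x^+=[-3.2666, 0.5217]  P^+=[0.2808 0.0111; 0.0111 0.1073]

x_post = [-3.2666, 0.5217]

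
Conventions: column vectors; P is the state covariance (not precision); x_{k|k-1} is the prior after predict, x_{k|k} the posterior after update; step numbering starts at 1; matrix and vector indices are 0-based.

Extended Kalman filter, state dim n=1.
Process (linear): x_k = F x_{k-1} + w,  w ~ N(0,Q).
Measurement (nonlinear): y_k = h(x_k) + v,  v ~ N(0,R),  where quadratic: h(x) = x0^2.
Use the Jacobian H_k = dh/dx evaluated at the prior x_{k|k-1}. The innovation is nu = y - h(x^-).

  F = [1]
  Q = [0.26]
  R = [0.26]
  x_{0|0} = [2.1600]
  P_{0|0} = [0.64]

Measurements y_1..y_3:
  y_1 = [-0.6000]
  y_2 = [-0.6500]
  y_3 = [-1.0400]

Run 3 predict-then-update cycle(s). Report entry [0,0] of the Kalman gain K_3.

step 1: x^-=[2.1600]  P^-=[0.9000]  H_jac=[4.3200]  S=[17.0562]  K=[0.2280]  nu=[-5.2656]  x^+=[0.9597]  P^+=[0.0137]
step 2: x^-=[0.9597]  P^-=[0.2737]  H_jac=[1.9194]  S=[1.2684]  K=[0.4142]  nu=[-1.5710]  x^+=[0.3090]  P^+=[0.0561]
step 3: x^-=[0.3090]  P^-=[0.3161]  H_jac=[0.6179]  S=[0.3807]  K=[0.5131]  nu=[-1.1355]  x^+=[-0.2736]  P^+=[0.2159]

K[0,0] = 0.5131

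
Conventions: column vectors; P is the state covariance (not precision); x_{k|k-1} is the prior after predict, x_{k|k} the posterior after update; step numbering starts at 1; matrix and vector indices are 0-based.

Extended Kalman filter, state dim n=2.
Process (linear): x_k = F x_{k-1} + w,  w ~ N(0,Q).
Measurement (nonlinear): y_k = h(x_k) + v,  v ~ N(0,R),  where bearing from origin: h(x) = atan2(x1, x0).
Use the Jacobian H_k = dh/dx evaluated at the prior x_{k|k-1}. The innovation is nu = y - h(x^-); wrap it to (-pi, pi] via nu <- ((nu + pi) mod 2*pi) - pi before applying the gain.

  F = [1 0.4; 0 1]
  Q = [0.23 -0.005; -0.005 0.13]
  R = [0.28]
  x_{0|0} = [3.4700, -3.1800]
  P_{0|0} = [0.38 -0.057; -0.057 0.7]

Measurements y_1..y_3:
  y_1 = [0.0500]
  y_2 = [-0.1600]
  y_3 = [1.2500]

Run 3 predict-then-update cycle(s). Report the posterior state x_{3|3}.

x_post = [3.6682, -0.6832]

step 1: x^-=[2.1980, -3.1800]  P^-=[0.6764 0.2180; 0.2180 0.8300]  H_jac=[0.2128 0.1471]  S=[0.3422]  K=[0.5143; 0.4923]  nu=[1.0160]  x^+=[2.7205, -2.6798]  P^+=[0.5859 0.1314; 0.1314 0.7471]
step 2: x^-=[1.6486, -2.6798]  P^-=[1.0405 0.4252; 0.4252 0.8771]  H_jac=[0.2707 0.1665]  S=[0.4189]  K=[0.8414; 0.6234]  nu=[0.8593]  x^+=[2.3716, -2.1441]  P^+=[0.7439 0.2054; 0.2054 0.7143]
step 3: x^-=[1.5139, -2.1441]  P^-=[1.2525 0.4861; 0.4861 0.8443]  H_jac=[0.3112 0.2198]  S=[0.5086]  K=[0.9765; 0.6623]  nu=[2.2060]  x^+=[3.6682, -0.6832]  P^+=[0.7675 0.1572; 0.1572 0.6212]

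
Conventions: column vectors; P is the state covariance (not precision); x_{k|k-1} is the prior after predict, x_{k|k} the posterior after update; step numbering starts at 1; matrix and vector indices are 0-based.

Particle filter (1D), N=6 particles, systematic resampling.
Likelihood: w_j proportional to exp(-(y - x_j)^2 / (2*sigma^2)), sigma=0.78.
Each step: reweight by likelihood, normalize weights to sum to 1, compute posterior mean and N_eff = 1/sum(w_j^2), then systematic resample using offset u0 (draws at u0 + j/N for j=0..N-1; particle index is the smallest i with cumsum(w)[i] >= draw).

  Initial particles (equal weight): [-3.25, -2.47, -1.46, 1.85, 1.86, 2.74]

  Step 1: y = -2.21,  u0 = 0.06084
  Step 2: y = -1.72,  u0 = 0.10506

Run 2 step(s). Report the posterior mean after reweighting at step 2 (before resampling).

step 1: w=[0.2069, 0.4761, 0.3170, 0.0000, 0.0000, 0.0000]  mean=-2.3112  Neff=2.7030  idx=[0, 1, 1, 1, 2, 2]
step 2: w=[0.0372, 0.1604, 0.1604, 0.1604, 0.2409, 0.2409]  mean=-2.0125  Neff=5.1398  idx=[1, 2, 3, 4, 5, 5]

post_mean = -2.0125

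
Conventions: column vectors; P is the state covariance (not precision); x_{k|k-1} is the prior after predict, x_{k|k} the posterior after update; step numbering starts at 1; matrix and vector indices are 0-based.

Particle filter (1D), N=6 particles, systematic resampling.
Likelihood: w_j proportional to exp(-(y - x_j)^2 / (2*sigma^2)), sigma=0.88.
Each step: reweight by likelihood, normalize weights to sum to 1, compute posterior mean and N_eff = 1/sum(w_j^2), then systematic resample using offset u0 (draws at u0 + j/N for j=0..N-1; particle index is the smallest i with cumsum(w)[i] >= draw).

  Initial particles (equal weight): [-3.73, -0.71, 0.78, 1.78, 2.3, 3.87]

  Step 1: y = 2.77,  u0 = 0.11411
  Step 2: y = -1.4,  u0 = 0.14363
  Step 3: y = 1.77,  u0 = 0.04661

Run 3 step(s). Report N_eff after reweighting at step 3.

step 1: w=[0.0000, 0.0002, 0.0401, 0.2746, 0.4483, 0.2367]  mean=2.4673  Neff=2.9933  idx=[3, 3, 4, 4, 5, 5]
step 2: w=[0.4548, 0.4548, 0.0452, 0.0452, 0.0000, 0.0000]  mean=1.8270  Neff=2.3933  idx=[0, 0, 1, 1, 1, 3]
step 3: w=[0.1714, 0.1714, 0.1714, 0.1714, 0.1714, 0.1430]  mean=1.8544  Neff=5.9759  idx=[0, 1, 2, 3, 4, 5]

N_eff = 5.9759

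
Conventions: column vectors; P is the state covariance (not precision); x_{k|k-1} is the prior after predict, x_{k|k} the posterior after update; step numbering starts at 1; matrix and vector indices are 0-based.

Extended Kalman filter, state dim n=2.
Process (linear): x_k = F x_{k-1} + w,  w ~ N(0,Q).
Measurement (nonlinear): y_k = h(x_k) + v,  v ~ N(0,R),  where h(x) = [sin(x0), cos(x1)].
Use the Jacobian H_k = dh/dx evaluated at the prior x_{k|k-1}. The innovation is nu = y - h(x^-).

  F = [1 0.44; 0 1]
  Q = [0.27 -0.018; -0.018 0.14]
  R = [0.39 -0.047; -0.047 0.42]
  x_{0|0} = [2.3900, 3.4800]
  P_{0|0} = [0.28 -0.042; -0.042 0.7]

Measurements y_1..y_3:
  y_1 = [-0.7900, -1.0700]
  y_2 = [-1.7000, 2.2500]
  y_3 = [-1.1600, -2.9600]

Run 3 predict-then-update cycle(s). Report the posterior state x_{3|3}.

x_post = [5.2561, 2.4578]

step 1: x^-=[3.9212, 3.4800]  P^-=[0.6486 0.2480; 0.2480 0.8400]  H_jac=[-0.7112 0.0000; 0.0000 0.3320]  S=[0.7180 -0.1056; -0.1056 0.5126]  K=[-0.6381 0.0292; -0.1708 0.5089]  nu=[-0.0870, -0.1267]  x^+=[3.9730, 3.4304]  P^+=[0.3518 0.1273; 0.1273 0.6680]
step 2: x^-=[5.4824, 3.4304]  P^-=[0.8632 0.4032; 0.4032 0.8080]  H_jac=[0.6961 0.0000; 0.0000 0.2848]  S=[0.8083 0.0329; 0.0329 0.4855]  K=[0.7358 0.1866; 0.3289 0.4516]  nu=[-0.9821, 3.2086]  x^+=[5.3585, 4.5564]  P^+=[0.3996 0.1537; 0.1537 0.6117]
step 3: x^-=[7.3633, 4.5564]  P^-=[0.9234 0.4049; 0.4049 0.7517]  H_jac=[0.4712 0.0000; 0.0000 0.9879]  S=[0.5950 0.1415; 0.1415 1.1536]  K=[0.6683 0.2648; 0.1726 0.6226]  nu=[-2.0420, -2.8047]  x^+=[5.2561, 2.4578]  P^+=[0.5267 0.0808; 0.0808 0.2565]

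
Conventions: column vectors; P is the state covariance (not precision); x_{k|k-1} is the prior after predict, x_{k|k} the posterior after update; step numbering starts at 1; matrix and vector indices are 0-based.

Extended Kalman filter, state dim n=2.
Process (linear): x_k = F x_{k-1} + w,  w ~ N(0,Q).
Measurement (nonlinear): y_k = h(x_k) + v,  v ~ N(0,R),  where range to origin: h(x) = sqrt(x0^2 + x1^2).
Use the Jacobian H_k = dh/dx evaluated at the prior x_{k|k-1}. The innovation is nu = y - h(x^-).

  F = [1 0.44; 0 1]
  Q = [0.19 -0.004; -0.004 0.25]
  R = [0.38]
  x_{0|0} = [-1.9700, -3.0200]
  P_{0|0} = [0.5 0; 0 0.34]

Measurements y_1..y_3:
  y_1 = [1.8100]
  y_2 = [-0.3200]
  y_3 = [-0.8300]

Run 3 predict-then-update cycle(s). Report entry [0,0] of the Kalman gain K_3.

K[0,0] = -0.4980

step 1: x^-=[-3.2988, -3.0200]  P^-=[0.7558 0.1456; 0.1456 0.5900]  H_jac=[-0.7376 -0.6753]  S=[1.2052]  K=[-0.5441; -0.4197]  nu=[-2.6624]  x^+=[-1.8501, -1.9027]  P^+=[0.3990 -0.1296; -0.1296 0.3777]
step 2: x^-=[-2.6873, -1.9027]  P^-=[0.5481 0.0326; 0.0326 0.6277]  H_jac=[-0.8161 -0.5779]  S=[0.9854]  K=[-0.4730; -0.3951]  nu=[-3.6127]  x^+=[-0.9784, -0.4753]  P^+=[0.3276 -0.1516; -0.1516 0.4739]
step 3: x^-=[-1.1875, -0.4753]  P^-=[0.4759 0.0529; 0.0529 0.7239]  H_jac=[-0.9284 -0.3716]  S=[0.9267]  K=[-0.4980; -0.3433]  nu=[-2.1091]  x^+=[-0.1371, 0.2488]  P^+=[0.2461 -0.1055; -0.1055 0.6147]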